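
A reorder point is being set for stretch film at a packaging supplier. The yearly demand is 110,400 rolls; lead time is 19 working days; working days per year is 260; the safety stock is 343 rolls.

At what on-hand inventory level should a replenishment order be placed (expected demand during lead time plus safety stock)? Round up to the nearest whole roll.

8,411 rolls

Daily demand d = 110,400 / 260 = 424.615 rolls/day
Demand during lead time = 424.615 × 19 = 8,067.69
Reorder point = 8,067.69 + 343 = 8,410.69 → round up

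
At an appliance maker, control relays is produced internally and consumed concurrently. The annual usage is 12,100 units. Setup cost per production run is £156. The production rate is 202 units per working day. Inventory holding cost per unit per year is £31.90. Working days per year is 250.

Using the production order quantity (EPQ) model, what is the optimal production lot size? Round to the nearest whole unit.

d = 12,100/250 = 48.4000 units/day;  effective holding cost H(1 − d/p) = 31.9·(1 − 48.4000/202) = 24.25663
Q* = √(2DS / H_eff) = √(2·12,100·156 / 24.25663) ≈ 394.51

395 units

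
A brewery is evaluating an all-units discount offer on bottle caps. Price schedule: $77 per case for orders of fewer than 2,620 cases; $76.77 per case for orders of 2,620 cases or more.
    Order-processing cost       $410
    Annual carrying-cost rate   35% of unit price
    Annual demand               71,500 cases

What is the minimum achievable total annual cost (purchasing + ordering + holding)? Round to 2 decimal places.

H₁ = 35%×$77 = $26.9500;  H₂ = 35%×$76.77 = $26.8695
EOQ₁ = √(2×71,500×410/26.9500) = 1,474.96  (< 2,620, feasible at tier 1)
EOQ₂ = √(2×71,500×410/26.8695) = 1,477.17  (< 2,620 → use Q = 2,620 at tier-2 price)
TC(tier 1 (EOQ₁), Q≈1,475.0) = $5,545,250.20
TC(tier 2, Q≈2,620.0) = $5,535,442.98
Minimum at tier 2: $5,535,442.98

$5,535,442.98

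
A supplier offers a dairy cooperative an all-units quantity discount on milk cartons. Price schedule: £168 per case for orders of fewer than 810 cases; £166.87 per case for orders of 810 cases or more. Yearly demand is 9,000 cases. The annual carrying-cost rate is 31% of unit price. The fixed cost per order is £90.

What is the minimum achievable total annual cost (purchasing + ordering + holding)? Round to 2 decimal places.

£1,521,185.29

H₁ = 31%×£168 = £52.0800;  H₂ = 31%×£166.87 = £51.7297
EOQ₁ = √(2×9,000×90/52.0800) = 176.37  (< 810, feasible at tier 1)
EOQ₂ = √(2×9,000×90/51.7297) = 176.97  (< 810 → use Q = 810 at tier-2 price)
TC(tier 1 (EOQ₁), Q≈176.4) = £1,521,185.29
TC(tier 2, Q≈810.0) = £1,523,780.53
Minimum at tier 1 (EOQ₁): £1,521,185.29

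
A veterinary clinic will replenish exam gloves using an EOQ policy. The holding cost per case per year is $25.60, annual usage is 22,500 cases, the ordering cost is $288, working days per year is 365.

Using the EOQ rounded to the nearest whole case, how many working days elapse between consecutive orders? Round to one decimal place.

11.6 days

2DS/H = 2·22,500·288/25.6 = 506,250.00
EOQ = √506,250.00 ≈ 711.51 → Q = 712 cases
Cycle time = (working days × Q)/D = (365 × 712) / 22,500 = 11.550 days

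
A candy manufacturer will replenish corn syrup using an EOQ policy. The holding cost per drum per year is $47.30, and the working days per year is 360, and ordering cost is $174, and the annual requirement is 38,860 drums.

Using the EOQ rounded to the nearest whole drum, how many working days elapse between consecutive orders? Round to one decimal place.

5.0 days

EOQ = √(2DS/H) = √(2 × 38,860 × 174 / 47.3)
    = √(285,904.44) ≈ 534.70 → Q = 535 drums
T = Q/D × 360 days = 535/38,860 × 360 = 4.956 days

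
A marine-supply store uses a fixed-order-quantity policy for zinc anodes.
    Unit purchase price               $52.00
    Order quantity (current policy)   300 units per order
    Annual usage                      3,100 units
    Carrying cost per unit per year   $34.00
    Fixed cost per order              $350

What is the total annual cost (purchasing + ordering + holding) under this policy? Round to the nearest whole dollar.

$169,917

Ordering: D/Q × S = 3,100/300 × $350 = $3,616.67
Holding:  Q/2 × H = 300/2 × $34 = $5,100.00
Purchase cost = D·C = 3,100 × 52 = $161,200.00
Total = $3,616.67 + $5,100.00 + $161,200.00 = $169,916.67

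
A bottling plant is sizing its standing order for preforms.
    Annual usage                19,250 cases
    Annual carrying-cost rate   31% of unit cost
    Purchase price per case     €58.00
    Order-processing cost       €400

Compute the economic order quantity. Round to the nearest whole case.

Carrying cost H = €58 × 31% = €17.9800/case/yr
Q* = √(2·D·S / H) = √(2·19,250·400 / 17.98) = √856,507.2 ≈ 925.48

925 cases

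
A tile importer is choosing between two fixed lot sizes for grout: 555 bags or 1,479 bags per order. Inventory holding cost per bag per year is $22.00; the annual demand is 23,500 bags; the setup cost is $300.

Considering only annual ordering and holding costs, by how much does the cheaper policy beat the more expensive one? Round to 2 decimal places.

Annual cost at Q: ordering D·S/Q plus holding Q·H/2.
TC(555) = (23,500/555)×300 + (555/2)×22 = $18,807.70
TC(1,479) = (23,500/1,479)×300 + (1,479/2)×22 = $21,035.73
Lots of 555 are cheaper by $2,228.03.

$2,228.03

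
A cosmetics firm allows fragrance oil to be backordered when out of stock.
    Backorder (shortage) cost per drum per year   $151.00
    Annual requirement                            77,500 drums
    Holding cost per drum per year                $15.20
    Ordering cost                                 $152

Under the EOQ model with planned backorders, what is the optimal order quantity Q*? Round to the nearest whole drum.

Basic EOQ = √(2·77,500·152/15.2) = 1,244.990
Backorder adjustment √((H+b)/b) = √((15.2+151)/151) = 1.0491
Q* = 1,244.990 × 1.0491 ≈ 1,306.15

1,306 drums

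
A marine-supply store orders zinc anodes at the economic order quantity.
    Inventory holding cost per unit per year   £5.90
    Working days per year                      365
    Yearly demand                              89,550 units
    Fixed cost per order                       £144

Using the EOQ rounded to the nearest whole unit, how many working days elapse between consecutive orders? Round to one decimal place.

Optimal lot size Q* = (2 × 89,550 × £144 / £5.9)^½ ≈ 2,090.75 → Q = 2,091 units
Days between orders = 365 / (D/Q) = 365 / 42.826 ≈ 8.523

8.5 days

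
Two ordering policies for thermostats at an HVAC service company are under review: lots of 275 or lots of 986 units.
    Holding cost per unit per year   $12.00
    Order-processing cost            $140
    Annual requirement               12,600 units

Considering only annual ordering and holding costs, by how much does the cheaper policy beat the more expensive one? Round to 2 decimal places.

For each Q, cost = (D/Q)·S + (Q/2)·H.
TC(275) = (12,600/275)×140 + (275/2)×12 = $8,064.55
TC(986) = (12,600/986)×140 + (986/2)×12 = $7,705.05
Lots of 986 are cheaper by $359.50.

$359.50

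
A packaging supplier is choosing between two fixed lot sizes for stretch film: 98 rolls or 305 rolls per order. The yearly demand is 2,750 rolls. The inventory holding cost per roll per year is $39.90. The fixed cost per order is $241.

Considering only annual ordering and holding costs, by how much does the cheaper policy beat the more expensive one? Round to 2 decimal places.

$460.15

Annual cost at Q: ordering D·S/Q plus holding Q·H/2.
TC(98) = (2,750/98)×241 + (98/2)×39.9 = $8,717.86
TC(305) = (2,750/305)×241 + (305/2)×39.9 = $8,257.70
|ΔTC| = |$8,717.86 − $8,257.70| = $460.15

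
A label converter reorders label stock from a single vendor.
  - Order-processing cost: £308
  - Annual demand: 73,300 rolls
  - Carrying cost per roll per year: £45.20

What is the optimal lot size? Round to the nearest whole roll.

999 rolls

Optimal lot size Q* = (2 × 73,300 × £308 / £45.2)^½ ≈ 999.48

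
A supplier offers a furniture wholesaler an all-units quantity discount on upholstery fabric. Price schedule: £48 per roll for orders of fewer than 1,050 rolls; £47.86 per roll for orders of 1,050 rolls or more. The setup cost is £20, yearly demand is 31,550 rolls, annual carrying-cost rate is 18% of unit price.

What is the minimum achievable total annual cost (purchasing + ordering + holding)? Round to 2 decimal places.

£1,515,106.72

H₁ = 18%×£48 = £8.6400;  H₂ = 18%×£47.86 = £8.6148
EOQ₁ = √(2×31,550×20/8.6400) = 382.18  (< 1,050, feasible at tier 1)
EOQ₂ = √(2×31,550×20/8.6148) = 382.74  (< 1,050 → use Q = 1,050 at tier-2 price)
TC(tier 1 (EOQ₁), Q≈382.2) = £1,517,702.07
TC(tier 2, Q≈1,050.0) = £1,515,106.72
Minimum at tier 2: £1,515,106.72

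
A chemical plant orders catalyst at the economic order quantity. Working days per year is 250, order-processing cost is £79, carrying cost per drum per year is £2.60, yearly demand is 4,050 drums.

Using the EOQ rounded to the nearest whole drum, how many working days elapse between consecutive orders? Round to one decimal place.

Q* = √(2·D·S / H) = √(2·4,050·79 / 2.6) = √246,115.4 ≈ 496.10 → Q = 496 drums
Days between orders = 250 / (D/Q) = 250 / 8.165 ≈ 30.617

30.6 days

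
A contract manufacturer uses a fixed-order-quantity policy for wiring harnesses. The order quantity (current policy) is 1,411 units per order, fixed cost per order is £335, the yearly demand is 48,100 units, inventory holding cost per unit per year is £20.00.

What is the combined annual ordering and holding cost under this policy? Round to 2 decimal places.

£25,529.91

Annual ordering cost = (D/Q)·S = (48,100/1,411) × 335 = £11,419.91
Annual holding cost  = (Q/2)·H = (1,411/2) × 20 = £14,110.00
Total = £11,419.91 + £14,110.00 = £25,529.91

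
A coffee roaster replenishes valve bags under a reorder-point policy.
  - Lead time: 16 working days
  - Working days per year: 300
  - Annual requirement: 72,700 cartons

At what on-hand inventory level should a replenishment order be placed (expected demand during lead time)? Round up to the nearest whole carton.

Daily demand d = 72,700 / 300 = 242.333 cartons/day
Demand during lead time = 242.333 × 16 = 3,877.33
Reorder point = 3,877.33 → round up

3,878 cartons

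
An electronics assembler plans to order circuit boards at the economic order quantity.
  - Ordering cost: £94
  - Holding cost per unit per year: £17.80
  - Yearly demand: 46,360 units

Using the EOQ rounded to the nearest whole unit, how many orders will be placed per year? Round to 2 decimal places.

66.23 orders per year

Q* = √(2·D·S / H) = √(2·46,360·94 / 17.8) = √489,644.9 ≈ 699.75 → Q = 700
Orders per year = D/Q = 46,360 / 700 = 66.229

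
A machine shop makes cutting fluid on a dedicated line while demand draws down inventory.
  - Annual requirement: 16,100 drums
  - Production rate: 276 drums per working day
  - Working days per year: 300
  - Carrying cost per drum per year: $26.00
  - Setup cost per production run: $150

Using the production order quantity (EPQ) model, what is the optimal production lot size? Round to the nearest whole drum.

480 drums

Daily demand d = 16,100/300 = 53.667; p = 276; 1 − d/p = 0.80556
EPQ = √(2DS / (H(1 − d/p)))
    = √(2 × 16,100 × 150 / (26 × 0.80556)) ≈ 480.22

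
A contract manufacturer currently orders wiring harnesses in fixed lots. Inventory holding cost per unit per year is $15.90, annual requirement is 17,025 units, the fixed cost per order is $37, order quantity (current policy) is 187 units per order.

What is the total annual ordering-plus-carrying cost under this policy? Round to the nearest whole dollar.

$4,855

Annual ordering cost = (D/Q)·S = (17,025/187) × 37 = $3,368.58
Annual holding cost  = (Q/2)·H = (187/2) × 15.9 = $1,486.65
Total = $3,368.58 + $1,486.65 = $4,855.23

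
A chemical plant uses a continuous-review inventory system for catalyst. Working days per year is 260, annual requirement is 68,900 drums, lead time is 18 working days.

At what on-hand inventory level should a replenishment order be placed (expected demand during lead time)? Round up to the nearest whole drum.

Daily demand d = 68,900 / 260 = 265.000 drums/day
Demand during lead time = 265.000 × 18 = 4,770.00
Reorder point = 4,770.00 → round up

4,770 drums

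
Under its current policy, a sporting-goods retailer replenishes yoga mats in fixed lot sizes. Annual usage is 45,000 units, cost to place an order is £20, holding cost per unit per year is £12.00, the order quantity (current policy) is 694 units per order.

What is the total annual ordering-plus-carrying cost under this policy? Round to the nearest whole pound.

Orders/yr = 45,000/694 = 64.841; ordering cost = 64.841 × £20 = £1,296.83
Average inventory = 694/2 = 347; holding cost = 347 × £12 = £4,164.00
Total = £1,296.83 + £4,164.00 = £5,460.83

£5,461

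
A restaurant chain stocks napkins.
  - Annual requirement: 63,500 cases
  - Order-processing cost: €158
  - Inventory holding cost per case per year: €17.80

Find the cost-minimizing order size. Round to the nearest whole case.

1,062 cases

EOQ = √(2DS/H) = √(2 × 63,500 × 158 / 17.8)
    = √(1,127,303.37) ≈ 1,061.75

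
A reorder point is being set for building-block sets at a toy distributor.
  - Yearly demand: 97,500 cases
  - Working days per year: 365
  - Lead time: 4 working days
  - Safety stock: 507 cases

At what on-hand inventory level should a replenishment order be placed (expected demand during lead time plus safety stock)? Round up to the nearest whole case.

1,576 cases

Daily demand d = 97,500 / 365 = 267.123 cases/day
Demand during lead time = 267.123 × 4 = 1,068.49
Reorder point = 1,068.49 + 507 = 1,575.49 → round up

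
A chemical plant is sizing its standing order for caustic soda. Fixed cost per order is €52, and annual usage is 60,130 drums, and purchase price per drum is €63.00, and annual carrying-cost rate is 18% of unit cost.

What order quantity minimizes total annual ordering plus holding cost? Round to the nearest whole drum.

743 drums

Carrying cost H = €63 × 18% = €11.3400/drum/yr
EOQ = √(2DS/H) = √(2 × 60,130 × 52 / 11.34)
    = √(551,456.79) ≈ 742.60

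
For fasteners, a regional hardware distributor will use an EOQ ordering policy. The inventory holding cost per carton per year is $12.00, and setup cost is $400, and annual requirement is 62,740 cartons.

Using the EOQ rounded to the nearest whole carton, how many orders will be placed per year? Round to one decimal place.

30.7 orders per year

EOQ = √(2DS/H) = √(2 × 62,740 × 400 / 12)
    = √(4,182,666.67) ≈ 2,045.16 → Q = 2,045
N = D/Q = 62,740/2,045 ≈ 30.680 orders/yr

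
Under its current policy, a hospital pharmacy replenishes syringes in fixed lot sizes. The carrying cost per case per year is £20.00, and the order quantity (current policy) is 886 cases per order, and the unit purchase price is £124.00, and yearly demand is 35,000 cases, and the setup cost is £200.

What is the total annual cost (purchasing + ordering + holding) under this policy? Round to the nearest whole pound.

Ordering: D/Q × S = 35,000/886 × £200 = £7,900.68
Holding:  Q/2 × H = 886/2 × £20 = £8,860.00
Purchase cost = D·C = 35,000 × 124 = £4,340,000.00
Total = £7,900.68 + £8,860.00 + £4,340,000.00 = £4,356,760.68

£4,356,761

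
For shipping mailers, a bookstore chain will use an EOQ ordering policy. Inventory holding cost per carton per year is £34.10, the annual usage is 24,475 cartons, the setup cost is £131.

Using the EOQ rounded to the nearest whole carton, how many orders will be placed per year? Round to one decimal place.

56.4 orders per year

Optimal lot size Q* = (2 × 24,475 × £131 / £34.1)^½ ≈ 433.65 → Q = 434
N = D/Q = 24,475/434 ≈ 56.394 orders/yr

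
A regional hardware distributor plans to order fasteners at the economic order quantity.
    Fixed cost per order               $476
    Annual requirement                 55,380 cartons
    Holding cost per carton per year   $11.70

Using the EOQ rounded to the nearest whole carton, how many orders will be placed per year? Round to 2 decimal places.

Q* = √(2·D·S / H) = √(2·55,380·476 / 11.7) = √4,506,133.3 ≈ 2,122.77 → Q = 2,123
N = D/Q = 55,380/2,123 ≈ 26.086 orders/yr

26.09 orders per year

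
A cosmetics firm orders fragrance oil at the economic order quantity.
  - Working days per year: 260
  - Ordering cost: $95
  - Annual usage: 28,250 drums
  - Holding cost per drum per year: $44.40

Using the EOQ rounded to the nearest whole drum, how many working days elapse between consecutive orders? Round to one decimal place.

3.2 days

Optimal lot size Q* = (2 × 28,250 × $95 / $44.4)^½ ≈ 347.69 → Q = 348 drums
Cycle time = (working days × Q)/D = (260 × 348) / 28,250 = 3.203 days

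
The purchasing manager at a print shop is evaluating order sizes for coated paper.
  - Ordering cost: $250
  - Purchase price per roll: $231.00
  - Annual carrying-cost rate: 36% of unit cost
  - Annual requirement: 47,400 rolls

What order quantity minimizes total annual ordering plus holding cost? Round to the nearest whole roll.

H = i·C = 0.36 × $231 = $83.1600 per roll-year
Optimal lot size Q* = (2 × 47,400 × $250 / $83.16)^½ ≈ 533.85

534 rolls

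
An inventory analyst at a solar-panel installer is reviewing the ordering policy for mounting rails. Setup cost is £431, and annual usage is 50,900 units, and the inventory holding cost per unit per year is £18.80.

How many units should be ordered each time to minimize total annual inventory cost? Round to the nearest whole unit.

Q* = √(2·D·S / H) = √(2·50,900·431 / 18.8) = √2,333,819.1 ≈ 1,527.68

1,528 units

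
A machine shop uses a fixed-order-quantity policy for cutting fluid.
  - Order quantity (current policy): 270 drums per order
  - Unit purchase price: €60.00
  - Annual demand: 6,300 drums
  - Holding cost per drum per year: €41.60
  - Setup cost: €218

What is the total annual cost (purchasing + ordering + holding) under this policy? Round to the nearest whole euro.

€388,703

Orders/yr = 6,300/270 = 23.333; ordering cost = 23.333 × €218 = €5,086.67
Average inventory = 270/2 = 135; holding cost = 135 × €41.6 = €5,616.00
Purchase cost = D·C = 6,300 × 60 = €378,000.00
Total = €5,086.67 + €5,616.00 + €378,000.00 = €388,702.67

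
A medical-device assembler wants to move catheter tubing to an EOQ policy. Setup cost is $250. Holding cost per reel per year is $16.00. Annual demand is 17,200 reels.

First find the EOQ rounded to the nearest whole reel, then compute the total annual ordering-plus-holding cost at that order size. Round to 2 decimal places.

EOQ = √(2DS/H) = √(2 × 17,200 × 250 / 16)
    = √(537,500.00) ≈ 733.14 → Q = 733 reels
Orders/yr = 17,200/733 = 23.465; ordering cost = 23.465 × $250 = $5,866.30
Average inventory = 733/2 = 366.5; holding cost = 366.5 × $16 = $5,864.00
Total = $5,866.30 + $5,864.00 = $11,730.30

$11,730.30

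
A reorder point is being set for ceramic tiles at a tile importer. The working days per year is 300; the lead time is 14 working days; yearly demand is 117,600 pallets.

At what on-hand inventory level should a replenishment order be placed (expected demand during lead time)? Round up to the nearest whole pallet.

Daily demand d = 117,600 / 300 = 392.000 pallets/day
Demand during lead time = 392.000 × 14 = 5,488.00
Reorder point = 5,488.00 → round up

5,488 pallets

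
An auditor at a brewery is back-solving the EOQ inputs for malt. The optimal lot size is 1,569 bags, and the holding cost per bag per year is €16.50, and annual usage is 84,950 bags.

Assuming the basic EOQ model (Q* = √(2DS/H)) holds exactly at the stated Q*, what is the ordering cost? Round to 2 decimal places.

From Q* = √(2DS/H) ⇒ Q*² = 2DS/H.
S = Q²H / (2D) = 1,569² × 16.5 / (2 × 84,950) = 239.0763

€239.08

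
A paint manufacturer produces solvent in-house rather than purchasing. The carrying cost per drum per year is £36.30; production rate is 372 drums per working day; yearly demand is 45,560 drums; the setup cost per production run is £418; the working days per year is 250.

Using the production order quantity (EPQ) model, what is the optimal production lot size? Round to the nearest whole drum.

Daily demand d = 45,560/250 = 182.240; p = 372; 1 − d/p = 0.51011
EPQ = √(2DS / (H(1 − d/p)))
    = √(2 × 45,560 × 418 / (36.3 × 0.51011)) ≈ 1,434.20

1,434 drums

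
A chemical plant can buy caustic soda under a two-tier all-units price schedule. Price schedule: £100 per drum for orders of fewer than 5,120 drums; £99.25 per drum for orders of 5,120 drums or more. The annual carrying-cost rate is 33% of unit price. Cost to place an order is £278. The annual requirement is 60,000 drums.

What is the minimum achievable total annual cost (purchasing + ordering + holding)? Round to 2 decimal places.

£6,033,179.51

H₁ = 33%×£100 = £33.0000;  H₂ = 33%×£99.25 = £32.7525
EOQ₁ = √(2×60,000×278/33.0000) = 1,005.44  (< 5,120, feasible at tier 1)
EOQ₂ = √(2×60,000×278/32.7525) = 1,009.23  (< 5,120 → use Q = 5,120 at tier-2 price)
TC(tier 1 (EOQ₁), Q≈1,005.4) = £6,033,179.51
TC(tier 2, Q≈5,120.0) = £6,042,104.21
Minimum at tier 1 (EOQ₁): £6,033,179.51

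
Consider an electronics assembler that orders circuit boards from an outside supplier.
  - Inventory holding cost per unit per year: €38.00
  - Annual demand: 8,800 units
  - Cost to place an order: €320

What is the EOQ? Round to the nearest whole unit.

2DS/H = 2·8,800·320/38 = 148,210.53
EOQ = √148,210.53 ≈ 384.98

385 units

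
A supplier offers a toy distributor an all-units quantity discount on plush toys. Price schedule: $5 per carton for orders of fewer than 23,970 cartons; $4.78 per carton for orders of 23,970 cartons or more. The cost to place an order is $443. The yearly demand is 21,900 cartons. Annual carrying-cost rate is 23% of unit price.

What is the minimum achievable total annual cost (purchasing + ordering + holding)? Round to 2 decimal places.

$114,223.76

H₁ = 23%×$5 = $1.1500;  H₂ = 23%×$4.78 = $1.0994
EOQ₁ = √(2×21,900×443/1.1500) = 4,107.62  (< 23,970, feasible at tier 1)
EOQ₂ = √(2×21,900×443/1.0994) = 4,201.08  (< 23,970 → use Q = 23,970 at tier-2 price)
TC(tier 1 (EOQ₁), Q≈4,107.6) = $114,223.76
TC(tier 2, Q≈23,970.0) = $118,263.05
Minimum at tier 1 (EOQ₁): $114,223.76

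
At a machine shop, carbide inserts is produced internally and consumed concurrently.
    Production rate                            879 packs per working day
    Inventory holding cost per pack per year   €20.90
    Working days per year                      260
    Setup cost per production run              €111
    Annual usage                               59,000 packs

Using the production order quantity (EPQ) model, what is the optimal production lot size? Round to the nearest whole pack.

919 packs

d = 59,000/260 = 226.9231 packs/day;  effective holding cost H(1 − d/p) = 20.9·(1 − 226.9231/879) = 15.50445
Q* = √(2DS / H_eff) = √(2·59,000·111 / 15.50445) ≈ 919.12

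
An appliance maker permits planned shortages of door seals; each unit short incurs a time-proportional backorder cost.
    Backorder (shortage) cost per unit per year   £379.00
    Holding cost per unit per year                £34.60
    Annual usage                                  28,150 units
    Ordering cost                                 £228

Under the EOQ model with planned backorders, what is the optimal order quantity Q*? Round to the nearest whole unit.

Q* = √(2DS/H) · √((H + b)/b)
   = √(2 × 28,150 × 228 / 34.6) · √((34.6 + 379) / 379)
   = 609.093 × 1.0446 ≈ 636.29

636 units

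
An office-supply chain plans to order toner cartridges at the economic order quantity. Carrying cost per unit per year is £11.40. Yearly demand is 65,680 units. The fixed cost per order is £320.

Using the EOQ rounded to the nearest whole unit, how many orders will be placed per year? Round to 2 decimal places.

34.21 orders per year

Q* = √(2·D·S / H) = √(2·65,680·320 / 11.4) = √3,687,298.2 ≈ 1,920.23 → Q = 1,920
Orders per year = D/Q = 65,680 / 1,920 = 34.208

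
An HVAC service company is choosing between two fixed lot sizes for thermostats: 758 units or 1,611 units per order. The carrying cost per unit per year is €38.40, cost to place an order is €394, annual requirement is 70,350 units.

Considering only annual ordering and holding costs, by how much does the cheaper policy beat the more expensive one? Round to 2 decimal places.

€2,984.15

TC(Q) = (D/Q)S + (Q/2)H
TC(758) = (70,350/758)×394 + (758/2)×38.4 = €51,120.75
TC(1,611) = (70,350/1,611)×394 + (1,611/2)×38.4 = €48,136.60
|ΔTC| = |€51,120.75 − €48,136.60| = €2,984.15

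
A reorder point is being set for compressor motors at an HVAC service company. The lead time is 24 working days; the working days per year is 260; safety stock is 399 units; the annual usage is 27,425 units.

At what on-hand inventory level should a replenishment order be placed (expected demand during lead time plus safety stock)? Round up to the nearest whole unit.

2,931 units

Daily demand d = 27,425 / 260 = 105.481 units/day
Demand during lead time = 105.481 × 24 = 2,531.54
Reorder point = 2,531.54 + 399 = 2,930.54 → round up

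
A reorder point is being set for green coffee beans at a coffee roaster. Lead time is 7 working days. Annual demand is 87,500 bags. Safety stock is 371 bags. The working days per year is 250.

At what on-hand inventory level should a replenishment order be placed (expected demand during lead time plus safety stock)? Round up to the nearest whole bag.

Daily demand d = 87,500 / 250 = 350.000 bags/day
Demand during lead time = 350.000 × 7 = 2,450.00
Reorder point = 2,450.00 + 371 = 2,821.00 → round up

2,821 bags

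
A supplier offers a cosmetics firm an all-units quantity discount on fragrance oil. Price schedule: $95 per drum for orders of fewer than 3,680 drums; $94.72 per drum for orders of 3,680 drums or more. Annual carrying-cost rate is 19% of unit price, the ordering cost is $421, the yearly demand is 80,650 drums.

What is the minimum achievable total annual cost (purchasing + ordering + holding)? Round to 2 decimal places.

H₁ = 19%×$95 = $18.0500;  H₂ = 19%×$94.72 = $17.9968
EOQ₁ = √(2×80,650×421/18.0500) = 1,939.63  (< 3,680, feasible at tier 1)
EOQ₂ = √(2×80,650×421/17.9968) = 1,942.50  (< 3,680 → use Q = 3,680 at tier-2 price)
TC(tier 1 (EOQ₁), Q≈1,939.6) = $7,696,760.38
TC(tier 2, Q≈3,680.0) = $7,681,508.65
Minimum at tier 2: $7,681,508.65

$7,681,508.65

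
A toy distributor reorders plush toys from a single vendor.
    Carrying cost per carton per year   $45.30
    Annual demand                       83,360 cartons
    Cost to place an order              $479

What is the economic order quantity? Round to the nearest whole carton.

Optimal lot size Q* = (2 × 83,360 × $479 / $45.3)^½ ≈ 1,327.74

1,328 cartons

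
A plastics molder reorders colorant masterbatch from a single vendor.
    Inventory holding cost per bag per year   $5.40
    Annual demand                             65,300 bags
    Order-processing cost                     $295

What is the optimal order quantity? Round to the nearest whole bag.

Q* = √(2·D·S / H) = √(2·65,300·295 / 5.4) = √7,134,629.6 ≈ 2,671.07

2,671 bags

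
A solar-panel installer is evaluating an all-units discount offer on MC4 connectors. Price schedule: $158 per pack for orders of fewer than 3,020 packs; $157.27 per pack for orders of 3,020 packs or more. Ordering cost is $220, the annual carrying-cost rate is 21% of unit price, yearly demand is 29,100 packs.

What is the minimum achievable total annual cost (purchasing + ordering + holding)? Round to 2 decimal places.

$4,618,411.57

H₁ = 21%×$158 = $33.1800;  H₂ = 21%×$157.27 = $33.0267
EOQ₁ = √(2×29,100×220/33.1800) = 621.20  (< 3,020, feasible at tier 1)
EOQ₂ = √(2×29,100×220/33.0267) = 622.64  (< 3,020 → use Q = 3,020 at tier-2 price)
TC(tier 1 (EOQ₁), Q≈621.2) = $4,618,411.57
TC(tier 2, Q≈3,020.0) = $4,628,547.18
Minimum at tier 1 (EOQ₁): $4,618,411.57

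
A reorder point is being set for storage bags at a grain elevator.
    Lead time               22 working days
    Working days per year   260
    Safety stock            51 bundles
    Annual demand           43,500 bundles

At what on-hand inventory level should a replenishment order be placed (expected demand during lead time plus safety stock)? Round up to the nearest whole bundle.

3,732 bundles

Daily demand d = 43,500 / 260 = 167.308 bundles/day
Demand during lead time = 167.308 × 22 = 3,680.77
Reorder point = 3,680.77 + 51 = 3,731.77 → round up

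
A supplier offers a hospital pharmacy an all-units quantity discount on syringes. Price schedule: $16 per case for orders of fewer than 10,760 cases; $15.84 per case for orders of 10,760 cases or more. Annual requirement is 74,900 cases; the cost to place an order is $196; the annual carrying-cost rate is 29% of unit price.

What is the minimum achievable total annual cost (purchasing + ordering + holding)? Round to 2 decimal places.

H₁ = 29%×$16 = $4.6400;  H₂ = 29%×$15.84 = $4.5936
EOQ₁ = √(2×74,900×196/4.6400) = 2,515.50  (< 10,760, feasible at tier 1)
EOQ₂ = √(2×74,900×196/4.5936) = 2,528.18  (< 10,760 → use Q = 10,760 at tier-2 price)
TC(tier 1 (EOQ₁), Q≈2,515.5) = $1,210,071.94
TC(tier 2, Q≈10,760.0) = $1,212,493.92
Minimum at tier 1 (EOQ₁): $1,210,071.94

$1,210,071.94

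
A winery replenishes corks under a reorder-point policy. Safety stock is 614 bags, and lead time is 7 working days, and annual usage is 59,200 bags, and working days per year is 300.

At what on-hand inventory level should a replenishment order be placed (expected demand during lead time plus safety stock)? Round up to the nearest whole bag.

1,996 bags

Daily demand d = 59,200 / 300 = 197.333 bags/day
Demand during lead time = 197.333 × 7 = 1,381.33
Reorder point = 1,381.33 + 614 = 1,995.33 → round up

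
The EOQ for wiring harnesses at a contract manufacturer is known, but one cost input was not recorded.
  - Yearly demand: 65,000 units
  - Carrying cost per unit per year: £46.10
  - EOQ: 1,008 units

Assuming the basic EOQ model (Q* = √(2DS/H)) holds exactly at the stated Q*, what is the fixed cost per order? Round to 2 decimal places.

EOQ relation: Q² = 2DS/H, so rearrange for the unknown.
S = Q²H / (2D) = 1,008² × 46.1 / (2 × 65,000) = 360.3119

£360.31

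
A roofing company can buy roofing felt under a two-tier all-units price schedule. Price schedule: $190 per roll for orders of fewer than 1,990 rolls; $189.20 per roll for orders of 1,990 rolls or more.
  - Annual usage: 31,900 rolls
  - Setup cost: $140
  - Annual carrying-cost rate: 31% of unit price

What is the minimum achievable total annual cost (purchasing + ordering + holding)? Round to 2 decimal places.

$6,083,936.76

H₁ = 31%×$190 = $58.9000;  H₂ = 31%×$189.20 = $58.6520
EOQ₁ = √(2×31,900×140/58.9000) = 389.42  (< 1,990, feasible at tier 1)
EOQ₂ = √(2×31,900×140/58.6520) = 390.24  (< 1,990 → use Q = 1,990 at tier-2 price)
TC(tier 1 (EOQ₁), Q≈389.4) = $6,083,936.76
TC(tier 2, Q≈1,990.0) = $6,096,082.96
Minimum at tier 1 (EOQ₁): $6,083,936.76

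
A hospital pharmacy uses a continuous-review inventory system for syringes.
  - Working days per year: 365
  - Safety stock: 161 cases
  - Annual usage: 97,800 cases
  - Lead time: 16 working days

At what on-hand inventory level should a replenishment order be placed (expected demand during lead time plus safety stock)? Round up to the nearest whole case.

Daily demand d = 97,800 / 365 = 267.945 cases/day
Demand during lead time = 267.945 × 16 = 4,287.12
Reorder point = 4,287.12 + 161 = 4,448.12 → round up

4,449 cases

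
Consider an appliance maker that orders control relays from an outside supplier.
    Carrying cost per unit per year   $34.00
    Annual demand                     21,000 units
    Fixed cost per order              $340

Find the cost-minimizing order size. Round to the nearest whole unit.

648 units

Q* = √(2·D·S / H) = √(2·21,000·340 / 34) = √420,000.0 ≈ 648.07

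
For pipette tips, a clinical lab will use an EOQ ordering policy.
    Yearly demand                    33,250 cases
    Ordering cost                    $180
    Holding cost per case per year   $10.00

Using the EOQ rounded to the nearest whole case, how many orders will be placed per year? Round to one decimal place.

30.4 orders per year

Optimal lot size Q* = (2 × 33,250 × $180 / $10)^½ ≈ 1,094.07 → Q = 1,094
Orders per year = D/Q = 33,250 / 1,094 = 30.393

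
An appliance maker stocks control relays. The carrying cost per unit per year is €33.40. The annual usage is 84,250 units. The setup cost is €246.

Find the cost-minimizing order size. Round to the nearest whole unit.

EOQ = √(2DS/H) = √(2 × 84,250 × 246 / 33.4)
    = √(1,241,047.90) ≈ 1,114.02

1,114 units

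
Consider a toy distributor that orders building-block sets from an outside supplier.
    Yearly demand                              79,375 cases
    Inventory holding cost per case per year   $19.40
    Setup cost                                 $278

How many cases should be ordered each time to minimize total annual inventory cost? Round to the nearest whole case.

1,508 cases

Q* = √(2·D·S / H) = √(2·79,375·278 / 19.4) = √2,274,871.1 ≈ 1,508.27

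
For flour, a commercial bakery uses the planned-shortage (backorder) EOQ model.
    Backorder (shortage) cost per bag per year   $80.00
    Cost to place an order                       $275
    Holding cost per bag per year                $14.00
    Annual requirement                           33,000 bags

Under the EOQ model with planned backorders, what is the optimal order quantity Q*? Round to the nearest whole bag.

Q* = √(2DS/H) · √((H + b)/b)
   = √(2 × 33,000 × 275 / 14) · √((14 + 80) / 80)
   = 1,138.608 × 1.0840 ≈ 1,234.22

1,234 bags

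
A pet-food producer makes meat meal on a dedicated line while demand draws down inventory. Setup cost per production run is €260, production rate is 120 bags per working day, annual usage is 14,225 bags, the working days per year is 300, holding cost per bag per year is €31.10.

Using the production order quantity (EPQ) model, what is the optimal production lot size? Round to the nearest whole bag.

627 bags

d = 14,225/300 = 47.4167 bags/day;  effective holding cost H(1 − d/p) = 31.1·(1 − 47.4167/120) = 18.81118
Q* = √(2DS / H_eff) = √(2·14,225·260 / 18.81118) ≈ 627.08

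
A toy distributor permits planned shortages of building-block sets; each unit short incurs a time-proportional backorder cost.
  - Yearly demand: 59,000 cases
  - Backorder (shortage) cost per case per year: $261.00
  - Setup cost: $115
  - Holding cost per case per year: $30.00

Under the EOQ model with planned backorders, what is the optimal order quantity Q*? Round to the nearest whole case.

Basic EOQ = √(2·59,000·115/30) = 672.557
Backorder adjustment √((H+b)/b) = √((30+261)/261) = 1.0559
Q* = 672.557 × 1.0559 ≈ 710.16

710 cases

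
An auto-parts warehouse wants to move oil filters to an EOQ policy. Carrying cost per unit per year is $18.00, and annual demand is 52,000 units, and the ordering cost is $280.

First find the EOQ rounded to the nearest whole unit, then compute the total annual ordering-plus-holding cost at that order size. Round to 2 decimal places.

$22,894.54

Optimal lot size Q* = (2 × 52,000 × $280 / $18)^½ ≈ 1,271.92 → Q = 1,272 units
Ordering: D/Q × S = 52,000/1,272 × $280 = $11,446.54
Holding:  Q/2 × H = 1,272/2 × $18 = $11,448.00
Total = $11,446.54 + $11,448.00 = $22,894.54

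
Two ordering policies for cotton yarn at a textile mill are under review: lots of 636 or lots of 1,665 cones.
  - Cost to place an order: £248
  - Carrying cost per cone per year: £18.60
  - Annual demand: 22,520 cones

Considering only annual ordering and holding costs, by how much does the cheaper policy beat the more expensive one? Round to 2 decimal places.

Annual cost at Q: ordering D·S/Q plus holding Q·H/2.
TC(636) = (22,520/636)×248 + (636/2)×18.6 = £14,696.18
TC(1,665) = (22,520/1,665)×248 + (1,665/2)×18.6 = £18,838.83
Lots of 636 are cheaper by £4,142.65.

£4,142.65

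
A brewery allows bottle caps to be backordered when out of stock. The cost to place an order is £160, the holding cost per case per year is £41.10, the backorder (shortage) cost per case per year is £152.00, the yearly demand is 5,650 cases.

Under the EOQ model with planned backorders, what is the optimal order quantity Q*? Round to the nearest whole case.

236 cases

Q* = √(2DS/H) · √((H + b)/b)
   = √(2 × 5,650 × 160 / 41.1) · √((41.1 + 152) / 152)
   = 209.739 × 1.1271 ≈ 236.40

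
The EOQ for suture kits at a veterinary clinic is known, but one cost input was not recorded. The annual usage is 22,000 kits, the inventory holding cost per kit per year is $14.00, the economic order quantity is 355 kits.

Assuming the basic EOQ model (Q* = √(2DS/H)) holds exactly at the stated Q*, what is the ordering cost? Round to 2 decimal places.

EOQ relation: Q² = 2DS/H, so rearrange for the unknown.
S = Q²H / (2D) = 355² × 14 / (2 × 22,000) = 40.0989

$40.10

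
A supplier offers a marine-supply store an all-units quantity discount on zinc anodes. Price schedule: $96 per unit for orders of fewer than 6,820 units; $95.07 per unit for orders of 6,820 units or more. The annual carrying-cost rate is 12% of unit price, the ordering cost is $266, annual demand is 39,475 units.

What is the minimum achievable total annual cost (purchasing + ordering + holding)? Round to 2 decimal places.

H₁ = 12%×$96 = $11.5200;  H₂ = 12%×$95.07 = $11.4084
EOQ₁ = √(2×39,475×266/11.5200) = 1,350.18  (< 6,820, feasible at tier 1)
EOQ₂ = √(2×39,475×266/11.4084) = 1,356.76  (< 6,820 → use Q = 6,820 at tier-2 price)
TC(tier 1 (EOQ₁), Q≈1,350.2) = $3,805,154.04
TC(tier 2, Q≈6,820.0) = $3,793,330.53
Minimum at tier 2: $3,793,330.53

$3,793,330.53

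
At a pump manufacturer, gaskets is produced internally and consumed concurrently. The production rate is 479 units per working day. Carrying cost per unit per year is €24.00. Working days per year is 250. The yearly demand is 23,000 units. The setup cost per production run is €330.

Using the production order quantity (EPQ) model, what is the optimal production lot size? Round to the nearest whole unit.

d = 23,000/250 = 92.0000 units/day;  effective holding cost H(1 − d/p) = 24·(1 − 92.0000/479) = 19.39040
Q* = √(2DS / H_eff) = √(2·23,000·330 / 19.39040) ≈ 884.79

885 units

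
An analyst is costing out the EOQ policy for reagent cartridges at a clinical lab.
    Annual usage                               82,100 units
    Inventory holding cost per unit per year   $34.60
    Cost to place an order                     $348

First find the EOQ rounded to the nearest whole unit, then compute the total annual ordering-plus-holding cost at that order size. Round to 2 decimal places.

EOQ = √(2DS/H) = √(2 × 82,100 × 348 / 34.6)
    = √(1,651,491.33) ≈ 1,285.10 → Q = 1,285 units
Orders/yr = 82,100/1,285 = 63.891; ordering cost = 63.891 × $348 = $22,234.09
Average inventory = 1,285/2 = 642.5; holding cost = 642.5 × $34.6 = $22,230.50
Total = $22,234.09 + $22,230.50 = $44,464.59

$44,464.59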